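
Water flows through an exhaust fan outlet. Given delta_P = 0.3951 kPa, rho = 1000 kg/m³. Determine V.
Formula: V = \sqrt{\frac{2 \Delta P}{\rho}}
V = √(2·(0.3951·1000)/1000) = 0.8889 m/s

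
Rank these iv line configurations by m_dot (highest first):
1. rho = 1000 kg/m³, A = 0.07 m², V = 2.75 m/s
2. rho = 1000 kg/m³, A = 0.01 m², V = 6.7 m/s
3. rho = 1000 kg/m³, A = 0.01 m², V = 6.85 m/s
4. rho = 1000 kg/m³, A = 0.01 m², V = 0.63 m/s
Case 1: m_dot = 192.5 kg/s
Case 2: m_dot = 67 kg/s
Case 3: m_dot = 68.5 kg/s
Case 4: m_dot = 6.3 kg/s
Ranking (highest first): 1, 3, 2, 4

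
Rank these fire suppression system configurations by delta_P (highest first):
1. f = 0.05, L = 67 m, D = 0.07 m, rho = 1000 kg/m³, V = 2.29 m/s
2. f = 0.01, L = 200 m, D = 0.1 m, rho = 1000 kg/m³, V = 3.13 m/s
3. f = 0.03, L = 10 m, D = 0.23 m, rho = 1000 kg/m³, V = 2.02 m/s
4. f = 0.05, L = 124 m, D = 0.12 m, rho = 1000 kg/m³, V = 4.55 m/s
Case 1: delta_P = 125.5 kPa
Case 2: delta_P = 97.97 kPa
Case 3: delta_P = 2.661 kPa
Case 4: delta_P = 534.8 kPa
Ranking (highest first): 4, 1, 2, 3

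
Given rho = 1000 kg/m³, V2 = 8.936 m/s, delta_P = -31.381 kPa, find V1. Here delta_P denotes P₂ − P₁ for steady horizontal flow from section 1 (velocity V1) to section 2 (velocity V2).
Formula: \Delta P = \frac{1}{2} \rho (V_1^2 - V_2^2)
Substituting knowns: -31.381 = 0.5·1000·(V1² − 8.936²)/1000
Solving for V1: V1 = √(8.936² + 2·(-31.381·1000)/1000) = 4.134 m/s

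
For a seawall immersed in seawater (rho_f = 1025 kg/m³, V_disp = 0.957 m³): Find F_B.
Formula: F_B = \rho_f g V_{disp}
F_B = 1025·9.81·0.957 = 9623 N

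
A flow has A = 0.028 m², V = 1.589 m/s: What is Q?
Formula: Q = A V
Q = 0.028·1.589·1000 = 44.49 L/s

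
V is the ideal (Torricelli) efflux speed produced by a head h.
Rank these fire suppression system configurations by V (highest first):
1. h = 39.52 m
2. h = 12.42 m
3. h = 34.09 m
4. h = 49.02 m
Case 1: V = 27.85 m/s
Case 2: V = 15.61 m/s
Case 3: V = 25.86 m/s
Case 4: V = 31.01 m/s
Ranking (highest first): 4, 1, 3, 2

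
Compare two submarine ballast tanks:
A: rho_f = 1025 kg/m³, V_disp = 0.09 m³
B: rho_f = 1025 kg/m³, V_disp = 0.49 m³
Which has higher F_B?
F_B(A) = 905 N, F_B(B) = 4927 N. Answer: B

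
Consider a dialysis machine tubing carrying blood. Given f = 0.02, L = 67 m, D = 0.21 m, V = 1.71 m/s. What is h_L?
Formula: h_L = f \frac{L}{D} \frac{V^2}{2g}
h_L = 0.02·(67/0.21)·1.71²/(2·9.81) = 0.951 m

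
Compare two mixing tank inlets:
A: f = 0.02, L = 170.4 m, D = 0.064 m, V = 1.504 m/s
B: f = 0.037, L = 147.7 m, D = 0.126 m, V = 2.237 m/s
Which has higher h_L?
h_L(A) = 6.139 m, h_L(B) = 11.06 m. Answer: B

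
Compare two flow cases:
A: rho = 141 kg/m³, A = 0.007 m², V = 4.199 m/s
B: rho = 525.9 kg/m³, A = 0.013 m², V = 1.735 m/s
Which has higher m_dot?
m_dot(A) = 4.144 kg/s, m_dot(B) = 11.86 kg/s. Answer: B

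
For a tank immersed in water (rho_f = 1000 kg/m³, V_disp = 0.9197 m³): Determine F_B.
Formula: F_B = \rho_f g V_{disp}
F_B = 1000·9.81·0.9197 = 9022 N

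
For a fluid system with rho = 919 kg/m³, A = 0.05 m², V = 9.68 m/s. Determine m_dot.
Formula: \dot{m} = \rho A V
m_dot = 919·0.05·9.68 = 444.8 kg/s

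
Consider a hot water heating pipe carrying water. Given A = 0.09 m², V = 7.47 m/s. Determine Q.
Formula: Q = A V
Q = 0.09·7.47·1000 = 672.3 L/s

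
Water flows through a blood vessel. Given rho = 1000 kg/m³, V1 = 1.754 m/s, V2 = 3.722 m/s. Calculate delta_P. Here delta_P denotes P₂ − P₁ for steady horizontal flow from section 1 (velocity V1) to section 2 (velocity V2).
Formula: \Delta P = \frac{1}{2} \rho (V_1^2 - V_2^2)
delta_P = 0.5·1000·(1.754² − 3.722²)/1000 = -5.388 kPa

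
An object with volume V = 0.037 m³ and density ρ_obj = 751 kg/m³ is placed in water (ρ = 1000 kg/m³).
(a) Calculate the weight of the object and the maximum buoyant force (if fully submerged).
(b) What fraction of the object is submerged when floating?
(a) W=rho_obj*g*V=751*9.81*0.037=272.6 N; F_B(max)=rho*g*V=1000*9.81*0.037=363.0 N
(b) Floating fraction=rho_obj/rho=751/1000=0.751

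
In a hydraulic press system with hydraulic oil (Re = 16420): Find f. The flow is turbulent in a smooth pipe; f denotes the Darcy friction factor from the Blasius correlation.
Formula: f = \frac{0.316}{Re^{0.25}}
f = 0.316/16420^0.25 = 0.02792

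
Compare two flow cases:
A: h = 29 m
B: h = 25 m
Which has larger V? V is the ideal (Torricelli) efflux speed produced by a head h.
V(A) = 23.85 m/s, V(B) = 22.15 m/s. Answer: A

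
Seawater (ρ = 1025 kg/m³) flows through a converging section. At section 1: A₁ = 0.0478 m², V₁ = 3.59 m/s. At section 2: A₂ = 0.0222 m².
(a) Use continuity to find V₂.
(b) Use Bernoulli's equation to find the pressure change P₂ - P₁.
(a) Continuity: A₁V₁=A₂V₂ -> V₂=A₁V₁/A₂=0.0478*3.59/0.0222=7.73 m/s
(b) Bernoulli: P₂-P₁=0.5*rho*(V₁^2-V₂^2)/1000=0.5*1025*(3.59^2-7.73^2)/1000=-24.02 kPa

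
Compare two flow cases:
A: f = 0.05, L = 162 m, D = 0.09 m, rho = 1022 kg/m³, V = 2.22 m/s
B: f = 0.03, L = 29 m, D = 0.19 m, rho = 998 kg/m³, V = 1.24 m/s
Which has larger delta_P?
delta_P(A) = 226.7 kPa, delta_P(B) = 3.513 kPa. Answer: A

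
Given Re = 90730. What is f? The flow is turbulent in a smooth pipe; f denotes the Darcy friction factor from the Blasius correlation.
Formula: f = \frac{0.316}{Re^{0.25}}
f = 0.316/90730^0.25 = 0.01821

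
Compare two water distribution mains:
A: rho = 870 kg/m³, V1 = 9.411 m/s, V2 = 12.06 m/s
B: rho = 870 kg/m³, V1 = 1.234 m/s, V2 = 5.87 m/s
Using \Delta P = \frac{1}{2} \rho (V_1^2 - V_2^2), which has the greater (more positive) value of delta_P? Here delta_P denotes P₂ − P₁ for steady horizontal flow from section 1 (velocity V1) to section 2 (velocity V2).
delta_P(A) = -24.74 kPa, delta_P(B) = -14.33 kPa. Answer: B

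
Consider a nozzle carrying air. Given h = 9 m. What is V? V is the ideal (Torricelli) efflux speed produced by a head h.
Formula: V = \sqrt{2 g h}
V = √(2·9.81·9) = 13.29 m/s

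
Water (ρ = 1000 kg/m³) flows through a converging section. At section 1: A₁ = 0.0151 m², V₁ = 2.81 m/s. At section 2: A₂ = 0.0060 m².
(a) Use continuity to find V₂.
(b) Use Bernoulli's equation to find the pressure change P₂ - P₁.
(a) Continuity: A₁V₁=A₂V₂ -> V₂=A₁V₁/A₂=0.0151*2.81/0.0060=7.07 m/s
(b) Bernoulli: P₂-P₁=0.5*rho*(V₁^2-V₂^2)/1000=0.5*1000*(2.81^2-7.07^2)/1000=-21.04 kPa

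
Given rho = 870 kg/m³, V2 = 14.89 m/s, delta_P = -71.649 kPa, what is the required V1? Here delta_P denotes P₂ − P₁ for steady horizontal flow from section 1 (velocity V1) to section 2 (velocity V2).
Formula: \Delta P = \frac{1}{2} \rho (V_1^2 - V_2^2)
Substituting knowns: -71.649 = 0.5·870·(V1² − 14.89²)/1000
Solving for V1: V1 = √(14.89² + 2·(-71.649·1000)/870) = 7.55 m/s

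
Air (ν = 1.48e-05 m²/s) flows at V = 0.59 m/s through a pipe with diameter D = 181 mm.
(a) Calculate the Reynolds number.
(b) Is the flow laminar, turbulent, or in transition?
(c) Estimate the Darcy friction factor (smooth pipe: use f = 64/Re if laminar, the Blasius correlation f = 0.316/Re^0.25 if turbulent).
(a) Re = V·D/ν = 0.59·0.181/1.48e-05 = 7215.5
(b) Flow regime: turbulent (Re > 4000)
(c) Friction factor: f = 0.316/Re^0.25 = 0.316/7215.5^0.25 = 0.03429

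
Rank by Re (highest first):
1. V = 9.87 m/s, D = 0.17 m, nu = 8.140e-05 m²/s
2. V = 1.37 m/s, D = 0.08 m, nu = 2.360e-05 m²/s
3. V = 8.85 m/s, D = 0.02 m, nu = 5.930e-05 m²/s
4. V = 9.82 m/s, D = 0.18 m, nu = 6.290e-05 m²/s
Case 1: Re = 20613
Case 2: Re = 4644
Case 3: Re = 2985
Case 4: Re = 28102
Ranking (highest first): 4, 1, 2, 3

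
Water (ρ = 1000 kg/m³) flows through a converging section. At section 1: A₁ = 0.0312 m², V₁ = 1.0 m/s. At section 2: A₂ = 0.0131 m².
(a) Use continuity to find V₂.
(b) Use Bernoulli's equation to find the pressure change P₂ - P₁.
(a) Continuity: A₁V₁=A₂V₂ -> V₂=A₁V₁/A₂=0.0312*1.0/0.0131=2.38 m/s
(b) Bernoulli: P₂-P₁=0.5*rho*(V₁^2-V₂^2)/1000=0.5*1000*(1.0^2-2.38^2)/1000=-2.332 kPa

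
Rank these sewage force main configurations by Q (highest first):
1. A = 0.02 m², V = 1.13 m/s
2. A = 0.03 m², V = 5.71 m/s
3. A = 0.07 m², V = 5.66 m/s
Case 1: Q = 22.6 L/s
Case 2: Q = 171.3 L/s
Case 3: Q = 396.2 L/s
Ranking (highest first): 3, 2, 1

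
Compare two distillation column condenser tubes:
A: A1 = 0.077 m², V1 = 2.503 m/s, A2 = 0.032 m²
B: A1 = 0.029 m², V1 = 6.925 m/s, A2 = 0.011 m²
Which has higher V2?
V2(A) = 6.023 m/s, V2(B) = 18.26 m/s. Answer: B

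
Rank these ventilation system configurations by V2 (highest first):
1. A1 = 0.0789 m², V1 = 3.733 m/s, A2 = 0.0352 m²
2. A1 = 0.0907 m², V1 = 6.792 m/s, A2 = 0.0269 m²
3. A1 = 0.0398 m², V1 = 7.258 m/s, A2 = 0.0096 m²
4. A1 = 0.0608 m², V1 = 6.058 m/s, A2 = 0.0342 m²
Case 1: V2 = 8.367 m/s
Case 2: V2 = 22.9 m/s
Case 3: V2 = 30.09 m/s
Case 4: V2 = 10.77 m/s
Ranking (highest first): 3, 2, 4, 1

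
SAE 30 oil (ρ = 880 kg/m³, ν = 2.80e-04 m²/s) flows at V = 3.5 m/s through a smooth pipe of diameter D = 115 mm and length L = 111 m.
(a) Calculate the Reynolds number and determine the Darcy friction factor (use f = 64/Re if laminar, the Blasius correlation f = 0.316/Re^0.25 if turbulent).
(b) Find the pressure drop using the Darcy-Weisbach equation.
(a) Re = V·D/ν = 3.5·0.115/2.80e-04 = 1437.5 → laminar (Re < 2300); f = 64/Re = 64/1437.5 = 0.044522
(b) Darcy-Weisbach: ΔP = f·(L/D)·½ρV²/1000 = 0.044522·(111/0.115)·½·880·3.5²/1000 = 231.6 kPa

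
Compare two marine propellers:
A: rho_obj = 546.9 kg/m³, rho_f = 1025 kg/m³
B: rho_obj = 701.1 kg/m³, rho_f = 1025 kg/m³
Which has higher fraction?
fraction(A) = 0.5336, fraction(B) = 0.684. Answer: B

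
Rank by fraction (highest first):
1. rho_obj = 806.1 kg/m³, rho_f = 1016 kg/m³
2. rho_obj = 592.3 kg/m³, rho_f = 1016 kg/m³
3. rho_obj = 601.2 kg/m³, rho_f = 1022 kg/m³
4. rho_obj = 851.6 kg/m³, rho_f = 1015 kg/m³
Case 1: fraction = 0.7934
Case 2: fraction = 0.583
Case 3: fraction = 0.5883
Case 4: fraction = 0.839
Ranking (highest first): 4, 1, 3, 2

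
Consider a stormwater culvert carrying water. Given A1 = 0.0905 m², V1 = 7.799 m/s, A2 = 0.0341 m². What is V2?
Formula: V_2 = \frac{A_1 V_1}{A_2}
V2 = 0.0905·7.799/0.0341 = 20.7 m/s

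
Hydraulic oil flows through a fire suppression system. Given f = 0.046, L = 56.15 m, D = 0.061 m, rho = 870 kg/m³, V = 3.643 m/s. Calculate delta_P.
Formula: \Delta P = f \frac{L}{D} \frac{\rho V^2}{2}
delta_P = 0.046·(56.15/0.061)·0.5·870·3.643²/1000 = 244.4 kPa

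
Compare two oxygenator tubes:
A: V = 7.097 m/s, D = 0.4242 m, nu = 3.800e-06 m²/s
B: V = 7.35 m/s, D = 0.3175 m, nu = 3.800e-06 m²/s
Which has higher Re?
Re(A) = 792249, Re(B) = 614112. Answer: A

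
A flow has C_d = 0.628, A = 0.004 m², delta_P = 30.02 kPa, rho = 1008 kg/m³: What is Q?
Formula: Q = C_d A \sqrt{\frac{2 \Delta P}{\rho}}
Q = 0.628·0.004·√(2·(30.02·1000)/1008)·1000 = 19.39 L/s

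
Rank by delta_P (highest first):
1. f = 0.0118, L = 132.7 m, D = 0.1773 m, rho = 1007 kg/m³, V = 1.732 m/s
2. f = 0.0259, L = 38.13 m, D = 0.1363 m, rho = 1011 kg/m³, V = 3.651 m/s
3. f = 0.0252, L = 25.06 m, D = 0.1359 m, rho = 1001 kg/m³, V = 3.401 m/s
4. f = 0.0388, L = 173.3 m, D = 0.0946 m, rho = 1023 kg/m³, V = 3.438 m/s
Case 1: delta_P = 13.34 kPa
Case 2: delta_P = 48.82 kPa
Case 3: delta_P = 26.9 kPa
Case 4: delta_P = 429.7 kPa
Ranking (highest first): 4, 2, 3, 1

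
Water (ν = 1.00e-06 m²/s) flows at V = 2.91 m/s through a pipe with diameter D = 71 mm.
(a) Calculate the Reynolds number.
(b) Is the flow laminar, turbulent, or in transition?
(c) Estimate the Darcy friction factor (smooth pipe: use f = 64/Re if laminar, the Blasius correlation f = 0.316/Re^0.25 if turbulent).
(a) Re = V·D/ν = 2.91·0.071/1.00e-06 = 206610
(b) Flow regime: turbulent (Re > 4000)
(c) Friction factor: f = 0.316/Re^0.25 = 0.316/206610^0.25 = 0.01482 (Blasius is strictly valid for Re ≲ 1e5; used here as the smooth-pipe estimate the problem specifies)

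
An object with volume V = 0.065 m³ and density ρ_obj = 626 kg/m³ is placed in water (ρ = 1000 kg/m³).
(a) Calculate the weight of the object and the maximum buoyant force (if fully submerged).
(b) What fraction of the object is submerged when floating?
(a) W=rho_obj*g*V=626*9.81*0.065=399.2 N; F_B(max)=rho*g*V=1000*9.81*0.065=637.6 N
(b) Floating fraction=rho_obj/rho=626/1000=0.626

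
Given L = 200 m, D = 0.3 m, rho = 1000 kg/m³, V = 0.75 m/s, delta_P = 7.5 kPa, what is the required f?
Formula: \Delta P = f \frac{L}{D} \frac{\rho V^2}{2}
Substituting knowns: 7.5 = f·(200/0.3)·0.5·1000·0.75²/1000
Solving for f: f = (7.5·1000)/((200/0.3)·0.5·1000·0.75²) = 0.04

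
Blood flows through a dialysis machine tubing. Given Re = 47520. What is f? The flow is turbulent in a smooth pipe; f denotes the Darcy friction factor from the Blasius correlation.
Formula: f = \frac{0.316}{Re^{0.25}}
f = 0.316/47520^0.25 = 0.0214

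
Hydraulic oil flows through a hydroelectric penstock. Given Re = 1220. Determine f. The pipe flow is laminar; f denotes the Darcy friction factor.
Formula: f = \frac{64}{Re}
f = 64/1220 = 0.05246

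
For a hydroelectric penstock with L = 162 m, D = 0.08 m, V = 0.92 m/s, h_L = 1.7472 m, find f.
Formula: h_L = f \frac{L}{D} \frac{V^2}{2g}
Substituting knowns: 1.7472 = f·(162/0.08)·0.92²/(2·9.81)
Solving for f: f = 1.7472·2·9.81/((162/0.08)·0.92²) = 0.02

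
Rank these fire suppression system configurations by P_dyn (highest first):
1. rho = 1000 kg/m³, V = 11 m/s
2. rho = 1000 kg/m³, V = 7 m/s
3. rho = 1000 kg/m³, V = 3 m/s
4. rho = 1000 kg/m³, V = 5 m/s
Case 1: P_dyn = 60.5 kPa
Case 2: P_dyn = 24.5 kPa
Case 3: P_dyn = 4.5 kPa
Case 4: P_dyn = 12.5 kPa
Ranking (highest first): 1, 2, 4, 3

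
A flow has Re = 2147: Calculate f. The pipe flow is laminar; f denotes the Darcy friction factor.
Formula: f = \frac{64}{Re}
f = 64/2147 = 0.02981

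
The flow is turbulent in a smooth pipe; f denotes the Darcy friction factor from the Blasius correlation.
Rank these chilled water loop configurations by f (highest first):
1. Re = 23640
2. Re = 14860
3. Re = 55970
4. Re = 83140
Case 1: f = 0.02548
Case 2: f = 0.02862
Case 3: f = 0.02054
Case 4: f = 0.01861
Ranking (highest first): 2, 1, 3, 4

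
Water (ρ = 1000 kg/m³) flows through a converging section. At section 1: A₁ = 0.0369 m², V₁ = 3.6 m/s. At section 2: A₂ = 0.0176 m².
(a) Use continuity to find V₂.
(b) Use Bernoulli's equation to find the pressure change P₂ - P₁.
(a) Continuity: A₁V₁=A₂V₂ -> V₂=A₁V₁/A₂=0.0369*3.6/0.0176=7.55 m/s
(b) Bernoulli: P₂-P₁=0.5*rho*(V₁^2-V₂^2)/1000=0.5*1000*(3.6^2-7.55^2)/1000=-22.02 kPa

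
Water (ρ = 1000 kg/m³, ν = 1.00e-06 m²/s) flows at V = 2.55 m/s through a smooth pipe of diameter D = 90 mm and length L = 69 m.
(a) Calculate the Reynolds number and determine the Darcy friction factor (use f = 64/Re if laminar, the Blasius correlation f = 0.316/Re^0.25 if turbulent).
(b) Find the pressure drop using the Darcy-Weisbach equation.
(a) Re = V·D/ν = 2.55·0.09/1.00e-06 = 229500 → turbulent (Re > 4000); f = 0.316/Re^0.25 = 0.316/229500^0.25 = 0.014437 (Blasius is strictly valid for Re ≲ 1e5; used here as the smooth-pipe estimate the problem specifies)
(b) Darcy-Weisbach: ΔP = f·(L/D)·½ρV²/1000 = 0.014437·(69/0.090)·½·1000·2.55²/1000 = 35.99 kPa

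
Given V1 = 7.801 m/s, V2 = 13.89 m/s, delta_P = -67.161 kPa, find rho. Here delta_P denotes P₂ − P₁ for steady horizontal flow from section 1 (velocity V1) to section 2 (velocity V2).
Formula: \Delta P = \frac{1}{2} \rho (V_1^2 - V_2^2)
Substituting knowns: -67.161 = 0.5·rho·(7.801² − 13.89²)/1000
Solving for rho: rho = 2·(-67.161·1000)/(7.801² − 13.89²) = 1017 kg/m³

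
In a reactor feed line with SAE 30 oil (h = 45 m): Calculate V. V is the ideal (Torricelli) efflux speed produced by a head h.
Formula: V = \sqrt{2 g h}
V = √(2·9.81·45) = 29.71 m/s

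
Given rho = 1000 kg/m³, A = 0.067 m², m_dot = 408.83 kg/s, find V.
Formula: \dot{m} = \rho A V
Substituting knowns: 408.83 = 1000·0.067·V
Solving for V: V = 408.83/(1000·0.067) = 6.102 m/s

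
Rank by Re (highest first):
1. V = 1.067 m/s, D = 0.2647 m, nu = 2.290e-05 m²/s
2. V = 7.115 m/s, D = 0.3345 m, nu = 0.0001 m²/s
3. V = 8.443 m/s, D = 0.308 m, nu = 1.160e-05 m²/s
Case 1: Re = 12333
Case 2: Re = 23800
Case 3: Re = 224176
Ranking (highest first): 3, 2, 1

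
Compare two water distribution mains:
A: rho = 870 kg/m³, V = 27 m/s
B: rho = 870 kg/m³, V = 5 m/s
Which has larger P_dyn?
P_dyn(A) = 317.1 kPa, P_dyn(B) = 10.88 kPa. Answer: A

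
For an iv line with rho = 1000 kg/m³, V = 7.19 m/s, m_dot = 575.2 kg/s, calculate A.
Formula: \dot{m} = \rho A V
Substituting knowns: 575.2 = 1000·A·7.19
Solving for A: A = 575.2/(1000·7.19) = 0.08 m²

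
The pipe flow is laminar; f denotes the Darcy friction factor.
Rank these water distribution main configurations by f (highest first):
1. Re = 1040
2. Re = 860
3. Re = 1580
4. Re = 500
Case 1: f = 0.06154
Case 2: f = 0.07442
Case 3: f = 0.04051
Case 4: f = 0.128
Ranking (highest first): 4, 2, 1, 3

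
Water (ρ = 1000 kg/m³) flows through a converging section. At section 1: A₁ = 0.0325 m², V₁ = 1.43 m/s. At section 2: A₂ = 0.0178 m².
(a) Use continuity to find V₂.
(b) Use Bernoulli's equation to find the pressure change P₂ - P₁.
(a) Continuity: A₁V₁=A₂V₂ -> V₂=A₁V₁/A₂=0.0325*1.43/0.0178=2.61 m/s
(b) Bernoulli: P₂-P₁=0.5*rho*(V₁^2-V₂^2)/1000=0.5*1000*(1.43^2-2.61^2)/1000=-2.384 kPa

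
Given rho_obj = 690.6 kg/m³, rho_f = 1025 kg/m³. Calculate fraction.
Formula: f_{sub} = \frac{\rho_{obj}}{\rho_f}
fraction = 690.6/1025 = 0.6738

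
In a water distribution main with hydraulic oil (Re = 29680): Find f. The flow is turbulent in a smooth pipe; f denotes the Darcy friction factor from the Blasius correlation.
Formula: f = \frac{0.316}{Re^{0.25}}
f = 0.316/29680^0.25 = 0.02408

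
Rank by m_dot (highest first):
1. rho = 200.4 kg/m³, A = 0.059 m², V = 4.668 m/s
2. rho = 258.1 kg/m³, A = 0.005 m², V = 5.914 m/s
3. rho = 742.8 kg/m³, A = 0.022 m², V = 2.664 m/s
Case 1: m_dot = 55.19 kg/s
Case 2: m_dot = 7.632 kg/s
Case 3: m_dot = 43.53 kg/s
Ranking (highest first): 1, 3, 2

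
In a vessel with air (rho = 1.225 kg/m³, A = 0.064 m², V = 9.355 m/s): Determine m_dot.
Formula: \dot{m} = \rho A V
m_dot = 1.225·0.064·9.355 = 0.7334 kg/s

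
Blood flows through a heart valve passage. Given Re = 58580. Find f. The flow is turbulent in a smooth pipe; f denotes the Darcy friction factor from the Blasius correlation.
Formula: f = \frac{0.316}{Re^{0.25}}
f = 0.316/58580^0.25 = 0.02031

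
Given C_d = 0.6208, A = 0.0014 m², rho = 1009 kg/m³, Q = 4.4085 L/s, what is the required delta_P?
Formula: Q = C_d A \sqrt{\frac{2 \Delta P}{\rho}}
Substituting knowns: 4.4085 = 0.6208·0.0014·√(2·(delta_P·1000)/1009)·1000
Solving for delta_P: delta_P = ((4.4085/1000)/(0.6208·0.0014))²·1009/2/1000 = 12.98 kPa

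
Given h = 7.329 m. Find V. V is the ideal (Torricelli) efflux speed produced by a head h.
Formula: V = \sqrt{2 g h}
V = √(2·9.81·7.329) = 11.99 m/s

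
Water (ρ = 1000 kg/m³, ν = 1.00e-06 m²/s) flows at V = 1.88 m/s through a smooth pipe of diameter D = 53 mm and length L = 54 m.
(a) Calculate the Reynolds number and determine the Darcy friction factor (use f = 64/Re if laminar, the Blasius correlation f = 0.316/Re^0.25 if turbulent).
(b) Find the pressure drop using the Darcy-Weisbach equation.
(a) Re = V·D/ν = 1.88·0.053/1.00e-06 = 99640 → turbulent (Re > 4000); f = 0.316/Re^0.25 = 0.316/99640^0.25 = 0.017786
(b) Darcy-Weisbach: ΔP = f·(L/D)·½ρV²/1000 = 0.017786·(54/0.053)·½·1000·1.88²/1000 = 32.02 kPa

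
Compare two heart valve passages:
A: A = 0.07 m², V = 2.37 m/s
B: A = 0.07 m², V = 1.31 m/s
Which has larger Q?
Q(A) = 165.9 L/s, Q(B) = 91.7 L/s. Answer: A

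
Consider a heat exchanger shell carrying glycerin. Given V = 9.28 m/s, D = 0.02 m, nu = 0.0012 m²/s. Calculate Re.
Formula: Re = \frac{V D}{\nu}
Re = 9.28·0.02/0.0012 = 154.7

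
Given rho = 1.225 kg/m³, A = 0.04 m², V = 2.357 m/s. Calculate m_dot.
Formula: \dot{m} = \rho A V
m_dot = 1.225·0.04·2.357 = 0.1155 kg/s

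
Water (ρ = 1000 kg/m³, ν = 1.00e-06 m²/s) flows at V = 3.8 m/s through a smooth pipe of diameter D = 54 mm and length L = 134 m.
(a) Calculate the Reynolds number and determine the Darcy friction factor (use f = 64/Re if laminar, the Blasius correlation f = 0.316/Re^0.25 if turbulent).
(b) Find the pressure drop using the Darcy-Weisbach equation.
(a) Re = V·D/ν = 3.8·0.054/1.00e-06 = 205200 → turbulent (Re > 4000); f = 0.316/Re^0.25 = 0.316/205200^0.25 = 0.014847 (Blasius is strictly valid for Re ≲ 1e5; used here as the smooth-pipe estimate the problem specifies)
(b) Darcy-Weisbach: ΔP = f·(L/D)·½ρV²/1000 = 0.014847·(134/0.054)·½·1000·3.8²/1000 = 266 kPa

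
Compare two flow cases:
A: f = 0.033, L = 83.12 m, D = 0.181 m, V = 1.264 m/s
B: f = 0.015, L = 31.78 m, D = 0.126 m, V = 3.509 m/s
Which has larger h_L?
h_L(A) = 1.234 m, h_L(B) = 2.374 m. Answer: B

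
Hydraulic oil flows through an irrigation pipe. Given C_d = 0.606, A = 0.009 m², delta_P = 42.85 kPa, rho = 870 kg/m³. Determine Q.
Formula: Q = C_d A \sqrt{\frac{2 \Delta P}{\rho}}
Q = 0.606·0.009·√(2·(42.85·1000)/870)·1000 = 54.13 L/s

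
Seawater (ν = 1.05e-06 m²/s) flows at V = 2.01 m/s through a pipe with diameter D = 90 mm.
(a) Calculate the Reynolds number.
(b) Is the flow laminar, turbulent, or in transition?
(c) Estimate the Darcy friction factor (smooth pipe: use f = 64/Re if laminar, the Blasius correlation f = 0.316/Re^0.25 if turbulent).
(a) Re = V·D/ν = 2.01·0.09/1.05e-06 = 172290
(b) Flow regime: turbulent (Re > 4000)
(c) Friction factor: f = 0.316/Re^0.25 = 0.316/172290^0.25 = 0.01551 (Blasius is strictly valid for Re ≲ 1e5; used here as the smooth-pipe estimate the problem specifies)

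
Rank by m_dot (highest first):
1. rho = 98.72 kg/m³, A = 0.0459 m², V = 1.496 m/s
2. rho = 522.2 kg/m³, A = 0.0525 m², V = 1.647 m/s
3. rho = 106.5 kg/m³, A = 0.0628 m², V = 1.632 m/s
Case 1: m_dot = 6.779 kg/s
Case 2: m_dot = 45.15 kg/s
Case 3: m_dot = 10.92 kg/s
Ranking (highest first): 2, 3, 1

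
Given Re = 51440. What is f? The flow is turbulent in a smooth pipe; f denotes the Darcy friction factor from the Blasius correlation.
Formula: f = \frac{0.316}{Re^{0.25}}
f = 0.316/51440^0.25 = 0.02098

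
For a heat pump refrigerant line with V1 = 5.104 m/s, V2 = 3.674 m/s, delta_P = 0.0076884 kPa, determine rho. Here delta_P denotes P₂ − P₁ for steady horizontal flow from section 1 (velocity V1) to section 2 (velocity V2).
Formula: \Delta P = \frac{1}{2} \rho (V_1^2 - V_2^2)
Substituting knowns: 0.0076884 = 0.5·rho·(5.104² − 3.674²)/1000
Solving for rho: rho = 2·(0.0076884·1000)/(5.104² − 3.674²) = 1.225 kg/m³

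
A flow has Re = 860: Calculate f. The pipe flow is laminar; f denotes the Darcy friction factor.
Formula: f = \frac{64}{Re}
f = 64/860 = 0.07442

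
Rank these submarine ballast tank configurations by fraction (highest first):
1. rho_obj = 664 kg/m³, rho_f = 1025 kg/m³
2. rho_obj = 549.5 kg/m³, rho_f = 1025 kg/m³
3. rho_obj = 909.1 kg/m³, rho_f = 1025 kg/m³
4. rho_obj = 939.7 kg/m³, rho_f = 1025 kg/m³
Case 1: fraction = 0.6478
Case 2: fraction = 0.5361
Case 3: fraction = 0.8869
Case 4: fraction = 0.9168
Ranking (highest first): 4, 3, 1, 2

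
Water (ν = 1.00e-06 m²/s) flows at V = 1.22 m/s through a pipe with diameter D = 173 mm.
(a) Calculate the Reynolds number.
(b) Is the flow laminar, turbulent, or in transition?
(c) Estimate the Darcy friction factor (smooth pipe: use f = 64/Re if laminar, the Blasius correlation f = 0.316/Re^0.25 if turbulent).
(a) Re = V·D/ν = 1.22·0.173/1.00e-06 = 211060
(b) Flow regime: turbulent (Re > 4000)
(c) Friction factor: f = 0.316/Re^0.25 = 0.316/211060^0.25 = 0.01474 (Blasius is strictly valid for Re ≲ 1e5; used here as the smooth-pipe estimate the problem specifies)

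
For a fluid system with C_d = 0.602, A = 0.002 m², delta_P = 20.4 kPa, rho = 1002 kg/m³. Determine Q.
Formula: Q = C_d A \sqrt{\frac{2 \Delta P}{\rho}}
Q = 0.602·0.002·√(2·(20.4·1000)/1002)·1000 = 7.683 L/s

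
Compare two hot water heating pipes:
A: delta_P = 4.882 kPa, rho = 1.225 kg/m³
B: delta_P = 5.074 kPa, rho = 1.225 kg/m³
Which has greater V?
V(A) = 89.28 m/s, V(B) = 91.02 m/s. Answer: B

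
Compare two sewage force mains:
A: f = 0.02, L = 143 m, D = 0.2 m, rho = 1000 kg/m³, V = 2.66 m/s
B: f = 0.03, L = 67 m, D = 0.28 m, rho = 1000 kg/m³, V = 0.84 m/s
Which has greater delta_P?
delta_P(A) = 50.59 kPa, delta_P(B) = 2.533 kPa. Answer: A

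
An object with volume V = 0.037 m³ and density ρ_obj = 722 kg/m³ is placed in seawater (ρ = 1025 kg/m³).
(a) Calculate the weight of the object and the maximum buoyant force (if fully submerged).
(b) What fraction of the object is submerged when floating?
(a) W=rho_obj*g*V=722*9.81*0.037=262.1 N; F_B(max)=rho*g*V=1025*9.81*0.037=372.0 N
(b) Floating fraction=rho_obj/rho=722/1025=0.704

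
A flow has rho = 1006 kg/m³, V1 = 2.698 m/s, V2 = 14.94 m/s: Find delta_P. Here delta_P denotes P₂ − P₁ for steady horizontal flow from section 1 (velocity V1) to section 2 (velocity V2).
Formula: \Delta P = \frac{1}{2} \rho (V_1^2 - V_2^2)
delta_P = 0.5·1006·(2.698² − 14.94²)/1000 = -108.6 kPa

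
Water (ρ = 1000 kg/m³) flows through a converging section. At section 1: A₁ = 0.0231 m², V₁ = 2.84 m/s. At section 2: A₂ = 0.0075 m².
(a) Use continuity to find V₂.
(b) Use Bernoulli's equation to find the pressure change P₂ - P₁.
(a) Continuity: A₁V₁=A₂V₂ -> V₂=A₁V₁/A₂=0.0231*2.84/0.0075=8.75 m/s
(b) Bernoulli: P₂-P₁=0.5*rho*(V₁^2-V₂^2)/1000=0.5*1000*(2.84^2-8.75^2)/1000=-34.25 kPa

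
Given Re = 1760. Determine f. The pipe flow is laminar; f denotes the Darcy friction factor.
Formula: f = \frac{64}{Re}
f = 64/1760 = 0.03636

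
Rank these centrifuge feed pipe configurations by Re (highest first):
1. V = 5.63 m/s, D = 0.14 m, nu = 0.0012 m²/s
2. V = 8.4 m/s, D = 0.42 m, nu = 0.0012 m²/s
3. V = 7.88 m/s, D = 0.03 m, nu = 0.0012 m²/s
Case 1: Re = 656.8
Case 2: Re = 2940
Case 3: Re = 197
Ranking (highest first): 2, 1, 3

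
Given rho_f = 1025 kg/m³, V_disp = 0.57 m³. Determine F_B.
Formula: F_B = \rho_f g V_{disp}
F_B = 1025·9.81·0.57 = 5731 N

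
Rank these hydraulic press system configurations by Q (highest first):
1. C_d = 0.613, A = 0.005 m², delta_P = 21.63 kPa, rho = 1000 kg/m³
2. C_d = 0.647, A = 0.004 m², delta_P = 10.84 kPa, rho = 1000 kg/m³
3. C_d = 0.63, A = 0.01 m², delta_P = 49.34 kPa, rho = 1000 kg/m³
Case 1: Q = 20.16 L/s
Case 2: Q = 12.05 L/s
Case 3: Q = 62.58 L/s
Ranking (highest first): 3, 1, 2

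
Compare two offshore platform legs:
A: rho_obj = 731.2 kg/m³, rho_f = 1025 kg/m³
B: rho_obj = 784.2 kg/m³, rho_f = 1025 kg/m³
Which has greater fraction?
fraction(A) = 0.7134, fraction(B) = 0.7651. Answer: B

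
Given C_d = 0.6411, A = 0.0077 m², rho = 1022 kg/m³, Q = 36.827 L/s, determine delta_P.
Formula: Q = C_d A \sqrt{\frac{2 \Delta P}{\rho}}
Substituting knowns: 36.827 = 0.6411·0.0077·√(2·(delta_P·1000)/1022)·1000
Solving for delta_P: delta_P = ((36.827/1000)/(0.6411·0.0077))²·1022/2/1000 = 28.44 kPa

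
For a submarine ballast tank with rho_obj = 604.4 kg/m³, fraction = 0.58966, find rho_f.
Formula: f_{sub} = \frac{\rho_{obj}}{\rho_f}
Substituting knowns: 0.58966 = 604.4/rho_f
Solving for rho_f: rho_f = 604.4/0.58966 = 1025 kg/m³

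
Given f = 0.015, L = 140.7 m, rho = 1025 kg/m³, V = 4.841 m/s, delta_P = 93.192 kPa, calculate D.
Formula: \Delta P = f \frac{L}{D} \frac{\rho V^2}{2}
Substituting knowns: 93.192 = 0.015·(140.7/D)·0.5·1025·4.841²/1000
Solving for D: D = 0.015·140.7·0.5·1025·4.841²/(93.192·1000) = 0.272 m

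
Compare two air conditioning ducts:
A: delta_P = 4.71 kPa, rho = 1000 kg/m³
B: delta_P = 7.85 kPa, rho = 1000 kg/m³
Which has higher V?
V(A) = 3.069 m/s, V(B) = 3.962 m/s. Answer: B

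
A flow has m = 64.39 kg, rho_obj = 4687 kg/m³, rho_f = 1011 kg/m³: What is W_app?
Formula: W_{app} = mg\left(1 - \frac{\rho_f}{\rho_{obj}}\right)
W_app = 64.39·9.81·(1 − 1011/4687) = 495.4 N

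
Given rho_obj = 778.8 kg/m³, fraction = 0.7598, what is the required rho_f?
Formula: f_{sub} = \frac{\rho_{obj}}{\rho_f}
Substituting knowns: 0.7598 = 778.8/rho_f
Solving for rho_f: rho_f = 778.8/0.7598 = 1025 kg/m³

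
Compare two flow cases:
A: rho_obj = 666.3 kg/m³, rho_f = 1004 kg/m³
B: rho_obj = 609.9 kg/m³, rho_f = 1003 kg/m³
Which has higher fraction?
fraction(A) = 0.6636, fraction(B) = 0.6081. Answer: A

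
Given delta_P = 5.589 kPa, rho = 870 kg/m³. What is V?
Formula: V = \sqrt{\frac{2 \Delta P}{\rho}}
V = √(2·(5.589·1000)/870) = 3.584 m/s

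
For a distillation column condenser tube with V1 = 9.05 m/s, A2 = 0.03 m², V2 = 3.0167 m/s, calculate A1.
Formula: V_2 = \frac{A_1 V_1}{A_2}
Substituting knowns: 3.0167 = A1·9.05/0.03
Solving for A1: A1 = 3.0167·0.03/9.05 = 0.01 m²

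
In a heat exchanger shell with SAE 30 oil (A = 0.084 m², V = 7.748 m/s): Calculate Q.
Formula: Q = A V
Q = 0.084·7.748·1000 = 650.8 L/s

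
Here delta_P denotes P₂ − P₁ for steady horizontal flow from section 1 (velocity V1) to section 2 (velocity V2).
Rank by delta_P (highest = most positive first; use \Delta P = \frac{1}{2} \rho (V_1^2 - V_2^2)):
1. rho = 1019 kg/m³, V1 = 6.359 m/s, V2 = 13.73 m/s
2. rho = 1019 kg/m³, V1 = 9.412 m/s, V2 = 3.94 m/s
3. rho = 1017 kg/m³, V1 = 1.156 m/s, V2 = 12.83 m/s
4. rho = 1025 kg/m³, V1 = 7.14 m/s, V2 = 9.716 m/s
Case 1: delta_P = -75.44 kPa
Case 2: delta_P = 37.23 kPa
Case 3: delta_P = -83.02 kPa
Case 4: delta_P = -22.25 kPa
Ranking (highest first): 2, 4, 1, 3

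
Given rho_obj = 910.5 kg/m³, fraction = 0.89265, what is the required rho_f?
Formula: f_{sub} = \frac{\rho_{obj}}{\rho_f}
Substituting knowns: 0.89265 = 910.5/rho_f
Solving for rho_f: rho_f = 910.5/0.89265 = 1020 kg/m³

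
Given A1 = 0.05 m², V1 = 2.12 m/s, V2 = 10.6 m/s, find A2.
Formula: V_2 = \frac{A_1 V_1}{A_2}
Substituting knowns: 10.6 = 0.05·2.12/A2
Solving for A2: A2 = 0.05·2.12/10.6 = 0.01 m²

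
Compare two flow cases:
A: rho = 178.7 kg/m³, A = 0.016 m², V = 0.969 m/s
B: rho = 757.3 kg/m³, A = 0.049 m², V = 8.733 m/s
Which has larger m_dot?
m_dot(A) = 2.771 kg/s, m_dot(B) = 324.1 kg/s. Answer: B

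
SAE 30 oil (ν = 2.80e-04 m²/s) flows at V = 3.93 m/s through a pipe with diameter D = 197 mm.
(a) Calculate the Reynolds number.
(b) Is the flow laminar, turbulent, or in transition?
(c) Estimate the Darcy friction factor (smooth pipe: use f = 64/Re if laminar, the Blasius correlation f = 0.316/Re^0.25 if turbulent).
(a) Re = V·D/ν = 3.93·0.197/2.80e-04 = 2765
(b) Flow regime: transition (2300 ≤ Re ≤ 4000)
(c) Friction factor: f ≈ 0.04 (transitional regime, no simple correlation)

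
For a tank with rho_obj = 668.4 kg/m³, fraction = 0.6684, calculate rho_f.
Formula: f_{sub} = \frac{\rho_{obj}}{\rho_f}
Substituting knowns: 0.6684 = 668.4/rho_f
Solving for rho_f: rho_f = 668.4/0.6684 = 1000 kg/m³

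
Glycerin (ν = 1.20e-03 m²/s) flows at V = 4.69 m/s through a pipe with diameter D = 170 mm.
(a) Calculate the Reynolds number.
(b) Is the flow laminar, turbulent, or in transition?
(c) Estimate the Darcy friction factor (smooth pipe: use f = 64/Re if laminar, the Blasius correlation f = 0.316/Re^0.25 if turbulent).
(a) Re = V·D/ν = 4.69·0.17/1.20e-03 = 664.42
(b) Flow regime: laminar (Re < 2300)
(c) Friction factor: f = 64/Re = 64/664.42 = 0.09632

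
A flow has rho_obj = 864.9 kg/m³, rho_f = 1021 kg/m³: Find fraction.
Formula: f_{sub} = \frac{\rho_{obj}}{\rho_f}
fraction = 864.9/1021 = 0.8471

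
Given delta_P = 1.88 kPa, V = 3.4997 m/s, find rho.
Formula: V = \sqrt{\frac{2 \Delta P}{\rho}}
Substituting knowns: 3.4997 = √(2·(1.88·1000)/rho)
Solving for rho: rho = 2·(1.88·1000)/3.4997² = 307 kg/m³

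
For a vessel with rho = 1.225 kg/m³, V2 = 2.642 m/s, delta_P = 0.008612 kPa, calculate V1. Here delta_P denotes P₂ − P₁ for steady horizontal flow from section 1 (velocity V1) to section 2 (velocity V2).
Formula: \Delta P = \frac{1}{2} \rho (V_1^2 - V_2^2)
Substituting knowns: 0.008612 = 0.5·1.225·(V1² − 2.642²)/1000
Solving for V1: V1 = √(2.642² + 2·(0.008612·1000)/1.225) = 4.587 m/s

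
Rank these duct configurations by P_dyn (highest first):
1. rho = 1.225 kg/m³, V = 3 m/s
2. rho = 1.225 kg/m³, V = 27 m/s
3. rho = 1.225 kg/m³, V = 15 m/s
Case 1: P_dyn = 0.005513 kPa
Case 2: P_dyn = 0.4465 kPa
Case 3: P_dyn = 0.1378 kPa
Ranking (highest first): 2, 3, 1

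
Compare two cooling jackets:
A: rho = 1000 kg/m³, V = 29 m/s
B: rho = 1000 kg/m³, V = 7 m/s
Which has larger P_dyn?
P_dyn(A) = 420.5 kPa, P_dyn(B) = 24.5 kPa. Answer: A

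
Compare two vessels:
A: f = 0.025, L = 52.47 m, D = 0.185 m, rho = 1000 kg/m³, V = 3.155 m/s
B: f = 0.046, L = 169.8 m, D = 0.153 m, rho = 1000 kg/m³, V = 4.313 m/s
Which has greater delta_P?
delta_P(A) = 35.29 kPa, delta_P(B) = 474.8 kPa. Answer: B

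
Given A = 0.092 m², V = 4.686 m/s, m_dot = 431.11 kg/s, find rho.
Formula: \dot{m} = \rho A V
Substituting knowns: 431.11 = rho·0.092·4.686
Solving for rho: rho = 431.11/(0.092·4.686) = 1000 kg/m³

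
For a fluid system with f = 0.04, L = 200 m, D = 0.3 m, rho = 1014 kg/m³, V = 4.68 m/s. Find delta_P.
Formula: \Delta P = f \frac{L}{D} \frac{\rho V^2}{2}
delta_P = 0.04·(200/0.3)·0.5·1014·4.68²/1000 = 296.1 kPa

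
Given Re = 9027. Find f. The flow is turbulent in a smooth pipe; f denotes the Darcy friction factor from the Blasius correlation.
Formula: f = \frac{0.316}{Re^{0.25}}
f = 0.316/9027^0.25 = 0.03242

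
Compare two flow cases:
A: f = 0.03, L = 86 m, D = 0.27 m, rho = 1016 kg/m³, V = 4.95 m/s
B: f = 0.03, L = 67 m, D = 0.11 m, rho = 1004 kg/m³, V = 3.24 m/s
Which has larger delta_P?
delta_P(A) = 118.9 kPa, delta_P(B) = 96.29 kPa. Answer: A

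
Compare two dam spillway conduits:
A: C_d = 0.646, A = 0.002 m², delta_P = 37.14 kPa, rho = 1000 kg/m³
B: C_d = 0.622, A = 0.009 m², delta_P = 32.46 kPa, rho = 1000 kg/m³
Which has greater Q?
Q(A) = 11.14 L/s, Q(B) = 45.1 L/s. Answer: B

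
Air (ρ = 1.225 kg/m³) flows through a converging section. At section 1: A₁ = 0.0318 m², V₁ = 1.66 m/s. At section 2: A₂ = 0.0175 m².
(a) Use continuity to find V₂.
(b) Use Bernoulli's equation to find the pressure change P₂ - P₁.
(a) Continuity: A₁V₁=A₂V₂ -> V₂=A₁V₁/A₂=0.0318*1.66/0.0175=3.02 m/s
(b) Bernoulli: P₂-P₁=0.5*rho*(V₁^2-V₂^2)/1000=0.5*1.225*(1.66^2-3.02^2)/1000=-0.003898 kPa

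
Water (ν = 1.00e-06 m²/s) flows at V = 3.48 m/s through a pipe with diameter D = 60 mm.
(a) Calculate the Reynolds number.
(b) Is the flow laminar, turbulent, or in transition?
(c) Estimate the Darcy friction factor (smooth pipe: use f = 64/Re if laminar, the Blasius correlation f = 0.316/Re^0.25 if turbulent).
(a) Re = V·D/ν = 3.48·0.06/1.00e-06 = 208800
(b) Flow regime: turbulent (Re > 4000)
(c) Friction factor: f = 0.316/Re^0.25 = 0.316/208800^0.25 = 0.01478 (Blasius is strictly valid for Re ≲ 1e5; used here as the smooth-pipe estimate the problem specifies)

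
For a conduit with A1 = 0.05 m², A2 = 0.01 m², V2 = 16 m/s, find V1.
Formula: V_2 = \frac{A_1 V_1}{A_2}
Substituting knowns: 16 = 0.05·V1/0.01
Solving for V1: V1 = 16·0.01/0.05 = 3.2 m/s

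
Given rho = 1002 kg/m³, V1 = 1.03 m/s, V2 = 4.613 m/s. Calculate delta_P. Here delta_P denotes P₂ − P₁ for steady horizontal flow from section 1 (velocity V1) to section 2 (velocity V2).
Formula: \Delta P = \frac{1}{2} \rho (V_1^2 - V_2^2)
delta_P = 0.5·1002·(1.03² − 4.613²)/1000 = -10.13 kPa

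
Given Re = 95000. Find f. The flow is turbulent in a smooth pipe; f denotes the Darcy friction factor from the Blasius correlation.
Formula: f = \frac{0.316}{Re^{0.25}}
f = 0.316/95000^0.25 = 0.018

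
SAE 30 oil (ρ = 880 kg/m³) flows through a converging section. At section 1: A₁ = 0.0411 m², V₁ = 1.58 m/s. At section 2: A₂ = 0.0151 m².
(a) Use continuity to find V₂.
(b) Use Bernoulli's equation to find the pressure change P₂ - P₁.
(a) Continuity: A₁V₁=A₂V₂ -> V₂=A₁V₁/A₂=0.0411*1.58/0.0151=4.30 m/s
(b) Bernoulli: P₂-P₁=0.5*rho*(V₁^2-V₂^2)/1000=0.5*880*(1.58^2-4.30^2)/1000=-7.037 kPa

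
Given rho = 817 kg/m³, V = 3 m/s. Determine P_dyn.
Formula: P_{dyn} = \frac{1}{2} \rho V^2
P_dyn = 0.5·817·3²/1000 = 3.676 kPa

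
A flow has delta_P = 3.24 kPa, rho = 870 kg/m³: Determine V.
Formula: V = \sqrt{\frac{2 \Delta P}{\rho}}
V = √(2·(3.24·1000)/870) = 2.729 m/s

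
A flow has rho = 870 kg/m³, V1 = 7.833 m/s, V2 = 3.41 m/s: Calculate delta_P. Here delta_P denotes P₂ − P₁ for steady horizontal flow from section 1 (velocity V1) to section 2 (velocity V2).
Formula: \Delta P = \frac{1}{2} \rho (V_1^2 - V_2^2)
delta_P = 0.5·870·(7.833² − 3.41²)/1000 = 21.63 kPa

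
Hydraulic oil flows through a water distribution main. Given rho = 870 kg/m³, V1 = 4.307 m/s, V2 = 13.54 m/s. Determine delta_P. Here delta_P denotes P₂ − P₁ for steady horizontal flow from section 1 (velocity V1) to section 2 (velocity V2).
Formula: \Delta P = \frac{1}{2} \rho (V_1^2 - V_2^2)
delta_P = 0.5·870·(4.307² − 13.54²)/1000 = -71.68 kPa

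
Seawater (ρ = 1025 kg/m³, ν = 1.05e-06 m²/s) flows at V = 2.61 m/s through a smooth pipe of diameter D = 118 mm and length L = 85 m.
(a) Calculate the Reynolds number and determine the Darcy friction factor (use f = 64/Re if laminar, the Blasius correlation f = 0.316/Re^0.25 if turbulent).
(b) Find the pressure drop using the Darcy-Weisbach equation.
(a) Re = V·D/ν = 2.61·0.118/1.05e-06 = 293310 → turbulent (Re > 4000); f = 0.316/Re^0.25 = 0.316/293310^0.25 = 0.013579 (Blasius is strictly valid for Re ≲ 1e5; used here as the smooth-pipe estimate the problem specifies)
(b) Darcy-Weisbach: ΔP = f·(L/D)·½ρV²/1000 = 0.013579·(85/0.118)·½·1025·2.61²/1000 = 34.15 kPa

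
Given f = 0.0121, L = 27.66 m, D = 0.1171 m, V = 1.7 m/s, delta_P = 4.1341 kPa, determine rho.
Formula: \Delta P = f \frac{L}{D} \frac{\rho V^2}{2}
Substituting knowns: 4.1341 = 0.0121·(27.66/0.1171)·0.5·rho·1.7²/1000
Solving for rho: rho = (4.1341·1000)/(0.0121·(27.66/0.1171)·0.5·1.7²) = 1001 kg/m³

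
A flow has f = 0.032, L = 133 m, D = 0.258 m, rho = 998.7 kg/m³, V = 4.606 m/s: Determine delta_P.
Formula: \Delta P = f \frac{L}{D} \frac{\rho V^2}{2}
delta_P = 0.032·(133/0.258)·0.5·998.7·4.606²/1000 = 174.8 kPa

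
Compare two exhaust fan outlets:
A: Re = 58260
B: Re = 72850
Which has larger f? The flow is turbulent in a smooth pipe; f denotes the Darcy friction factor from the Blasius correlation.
f(A) = 0.02034, f(B) = 0.01923. Answer: A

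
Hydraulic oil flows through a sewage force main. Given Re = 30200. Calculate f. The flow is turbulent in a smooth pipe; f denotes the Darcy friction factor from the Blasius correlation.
Formula: f = \frac{0.316}{Re^{0.25}}
f = 0.316/30200^0.25 = 0.02397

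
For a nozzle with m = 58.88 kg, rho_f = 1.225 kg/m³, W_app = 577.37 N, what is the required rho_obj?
Formula: W_{app} = mg\left(1 - \frac{\rho_f}{\rho_{obj}}\right)
Substituting knowns: 577.37 = 58.88·9.81·(1 − 1.225/rho_obj)
Solving for rho_obj: rho_obj = 1.225/(1 − 577.37/(58.88·9.81)) = 2914 kg/m³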